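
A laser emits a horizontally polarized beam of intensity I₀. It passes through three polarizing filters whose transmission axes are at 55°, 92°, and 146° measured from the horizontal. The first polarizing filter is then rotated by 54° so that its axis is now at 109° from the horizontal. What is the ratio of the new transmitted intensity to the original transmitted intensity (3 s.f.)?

I_new/I_old ≈ 0.462

Before rotation:
By Malus's law, I₁ = I₀ cos²(55° − 0°) = I₀ cos²(55°) = 0.329 I₀.
I₂ = I₁ cos²(92° − 55°) = 0.329 I₀ · cos²(37°) = 0.2098 I₀.
I₃ = I₂ cos²(146° − 92°) = 0.2098 I₀ · cos²(54°) = 0.0725 I₀.
After rotation:
I₁ = I₀ cos²(109° − 0°) = I₀ cos²(71°) = 0.106 I₀.
I₂ = I₁ cos²(92° − 109°) = 0.106 I₀ · cos²(17°) = 0.09693 I₀.
I₃ = I₂ cos²(146° − 92°) = 0.09693 I₀ · cos²(54°) = 0.03349 I₀.
Ratio = 0.03349 / 0.0725 = 0.462.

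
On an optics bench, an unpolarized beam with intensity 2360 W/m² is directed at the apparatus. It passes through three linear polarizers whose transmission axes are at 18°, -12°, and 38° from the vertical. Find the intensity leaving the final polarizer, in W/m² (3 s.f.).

I ≈ 366 W/m²

Unpolarized light through the first polarizer → I₁ = 2360 W/m²/2 = 1180 W/m², polarized at 18°.
I₂ = I₁ · cos²(30°) = 1180 · 0.75 = 885 W/m².
I₃ = I₂ · cos²(50°) = 885 · 0.4132 = 365.7 W/m².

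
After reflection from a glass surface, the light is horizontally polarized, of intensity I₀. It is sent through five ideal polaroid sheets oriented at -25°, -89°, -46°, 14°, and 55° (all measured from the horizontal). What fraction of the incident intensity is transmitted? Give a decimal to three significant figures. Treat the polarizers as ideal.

I₁ = I₀ cos²(-25° − 0°) = I₀ cos²(25°) = 0.8214 I₀.
I₂ = I₁ cos²(-89° + 25°) = 0.8214 I₀ · cos²(64°) = 0.1578 I₀.
I₃ = I₂ cos²(-46° + 89°) = 0.1578 I₀ · cos²(43°) = 0.08443 I₀.
I₄ = I₃ cos²(14° + 46°) = 0.08443 I₀ · cos²(60°) = 0.02111 I₀.
I₅ = I₄ cos²(55° − 14°) = 0.02111 I₀ · cos²(41°) = 0.01202 I₀.
Transmitted fraction = 0.01202.

≈ 0.0120 I₀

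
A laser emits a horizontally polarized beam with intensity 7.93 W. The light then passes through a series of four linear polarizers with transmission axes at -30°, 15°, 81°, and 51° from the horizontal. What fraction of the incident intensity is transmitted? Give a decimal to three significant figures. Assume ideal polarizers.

I/I₀ ≈ 0.0465

I₁ = 7.93 W · cos²(30°) = 5.948 W.
I₂ = I₁ · cos²(45°) = 5.948 · 0.5 = 2.974 W.
I₃ = I₂ · cos²(66°) = 2.974 · 0.1654 = 0.492 W.
I₄ = I₃ · cos²(30°) = 0.492 · 0.75 = 0.369 W.
Transmitted fraction = 0.04653.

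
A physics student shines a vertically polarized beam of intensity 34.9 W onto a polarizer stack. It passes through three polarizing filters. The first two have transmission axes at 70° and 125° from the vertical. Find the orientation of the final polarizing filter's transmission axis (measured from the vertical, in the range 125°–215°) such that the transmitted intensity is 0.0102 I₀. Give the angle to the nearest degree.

θ ≈ 184°

I₁ = I₀ cos²(70° − 0°) = I₀ cos²(70°) = 0.117 I₀.
I₂ = I₁ cos²(125° − 70°) = 0.117 I₀ · cos²(55°) = 0.03848 I₀.
Need I₃/I₀ = 0.0102, so cos²(θ − 125°) = 0.0102 / 0.03848 = 0.265.
θ − 125° = arccos(√0.265) = 59.0°, giving θ ≈ 125 + 59.0 = 184.0°.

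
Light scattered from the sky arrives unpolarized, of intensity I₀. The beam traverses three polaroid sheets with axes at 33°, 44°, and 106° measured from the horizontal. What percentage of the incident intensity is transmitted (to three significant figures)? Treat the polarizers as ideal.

≈ 10.6%

Unpolarized light through the first polarizer → I₁ = ½ I₀, now polarized at 33°.
I₂ = I₁ cos²(44° − 33°) = 0.5 I₀ · cos²(11°) = 0.4818 I₀.
I₃ = I₂ cos²(106° − 44°) = 0.4818 I₀ · cos²(62°) = 0.1062 I₀.
That is 10.62% of the incident intensity.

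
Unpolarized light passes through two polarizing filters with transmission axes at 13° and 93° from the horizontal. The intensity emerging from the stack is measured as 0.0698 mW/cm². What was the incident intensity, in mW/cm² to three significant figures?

I₀ ≈ 4.63 mW/cm²

Unpolarized light through the first polarizer → I₁ = ½ I₀, now polarized at 13°.
I₂ = I₁ cos²(93° − 13°) = 0.5 I₀ · cos²(80°) = 0.01508 I₀.
So 0.0698 mW/cm² = 0.01508 I₀, giving I₀ = 0.0698/0.01508 = 4.63 mW/cm².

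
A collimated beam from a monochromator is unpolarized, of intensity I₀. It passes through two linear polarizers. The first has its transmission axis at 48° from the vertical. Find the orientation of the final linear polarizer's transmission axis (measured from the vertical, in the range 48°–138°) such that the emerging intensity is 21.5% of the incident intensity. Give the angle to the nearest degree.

θ ≈ 97°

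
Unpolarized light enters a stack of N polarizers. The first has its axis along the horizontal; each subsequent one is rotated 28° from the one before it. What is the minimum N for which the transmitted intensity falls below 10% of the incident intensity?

First polarizer halves the unpolarized light: factor 1/2.
Each further stage multiplies by cos²(28°) = 0.7796.
After N polarizers: T = 0.5·0.7796^(N−1). Require T < 0.10 ⇒ N−1 > ln(0.10/0.5)/ln(0.7796) = 6.46, so N−1 ≥ 7 and N = 8.
Check: N=8 gives T = 0.08751 < 0.10; N=7 gives T = 0.1123.

N = 8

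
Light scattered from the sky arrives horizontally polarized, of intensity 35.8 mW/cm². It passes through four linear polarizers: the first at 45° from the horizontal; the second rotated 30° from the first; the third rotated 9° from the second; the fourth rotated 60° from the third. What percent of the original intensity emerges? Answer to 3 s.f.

I₁ = 35.8 mW/cm² · cos²(45°) = 17.9 mW/cm².
I₂ = I₁ · cos²(30°) = 17.9 · 0.75 = 13.43 mW/cm².
I₃ = I₂ · cos²(9°) = 13.43 · 0.9755 = 13.1 mW/cm².
I₄ = I₃ · cos²(60°) = 13.1 · 0.25 = 3.274 mW/cm².
That is 9.146% of the incident intensity.

≈ 9.15%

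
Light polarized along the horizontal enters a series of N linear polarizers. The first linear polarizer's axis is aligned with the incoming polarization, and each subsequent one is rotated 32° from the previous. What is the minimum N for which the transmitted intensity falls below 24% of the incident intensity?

N = 6

First polarizer is aligned with the polarization: full transmission.
Each further stage multiplies by cos²(32°) = 0.7192.
After N polarizers: T = 0.7192^(N−1). Require T < 0.24 ⇒ N−1 > ln(0.24)/ln(0.7192) = 4.33, so N−1 ≥ 5 and N = 6.
Check: N=6 gives T = 0.1924 < 0.24; N=5 gives T = 0.2675.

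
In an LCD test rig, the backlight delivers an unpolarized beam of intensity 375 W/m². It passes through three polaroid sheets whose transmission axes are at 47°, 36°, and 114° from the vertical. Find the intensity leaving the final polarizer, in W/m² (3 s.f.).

Unpolarized light through the first polarizer → I₁ = 375 W/m²/2 = 187.5 W/m², polarized at 47°.
I₂ = I₁ · cos²(11°) = 187.5 · 0.9636 = 180.7 W/m².
I₃ = I₂ · cos²(78°) = 180.7 · 0.04323 = 7.81 W/m².

I ≈ 7.81 W/m²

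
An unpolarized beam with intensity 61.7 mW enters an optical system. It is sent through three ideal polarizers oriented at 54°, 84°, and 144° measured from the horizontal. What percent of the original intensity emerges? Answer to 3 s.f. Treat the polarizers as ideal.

≈ 9.38%

Unpolarized light through the first polarizer → I₁ = 61.7 mW/2 = 30.85 mW, polarized at 54°.
I₂ = I₁ · cos²(30°) = 30.85 · 0.75 = 23.14 mW.
I₃ = I₂ · cos²(60°) = 23.14 · 0.25 = 5.784 mW.
That is 9.375% of the incident intensity.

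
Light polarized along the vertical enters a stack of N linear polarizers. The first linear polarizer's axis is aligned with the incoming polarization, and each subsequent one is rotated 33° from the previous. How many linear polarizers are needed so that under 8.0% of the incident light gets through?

First polarizer is aligned with the polarization: full transmission.
Each further stage multiplies by cos²(33°) = 0.7034.
After N polarizers: T = 0.7034^(N−1). Require T < 0.080 ⇒ N−1 > ln(0.080)/ln(0.7034) = 7.18, so N−1 ≥ 8 and N = 9.
Check: N=9 gives T = 0.0599 < 0.080; N=8 gives T = 0.08517.

N = 9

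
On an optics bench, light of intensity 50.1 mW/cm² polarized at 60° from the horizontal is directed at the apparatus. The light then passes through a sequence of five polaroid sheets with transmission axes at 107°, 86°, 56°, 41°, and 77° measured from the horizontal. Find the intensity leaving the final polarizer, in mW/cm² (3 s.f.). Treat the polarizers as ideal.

I ≈ 9.30 mW/cm²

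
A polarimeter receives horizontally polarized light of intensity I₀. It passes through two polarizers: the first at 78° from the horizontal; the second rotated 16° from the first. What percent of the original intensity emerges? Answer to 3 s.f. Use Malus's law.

≈ 3.99%

By Malus's law, I₁ = I₀ cos²(78° − 0°) = I₀ cos²(78°) = 0.04323 I₀.
I₂ = I₁ cos²(16°) = 0.04323 · 0.924 I₀ = 0.03994 I₀.
That is 3.994% of the incident intensity.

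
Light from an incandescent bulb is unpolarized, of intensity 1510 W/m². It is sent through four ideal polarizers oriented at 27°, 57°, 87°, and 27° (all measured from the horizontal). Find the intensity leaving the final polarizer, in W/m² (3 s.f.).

I ≈ 106 W/m²

Unpolarized light through the first polarizer → I₁ = 1510 W/m²/2 = 755 W/m², polarized at 27°.
I₂ = I₁ · cos²(30°) = 755 · 0.75 = 566.3 W/m².
I₃ = I₂ · cos²(30°) = 566.3 · 0.75 = 424.7 W/m².
I₄ = I₃ · cos²(60°) = 424.7 · 0.25 = 106.2 W/m².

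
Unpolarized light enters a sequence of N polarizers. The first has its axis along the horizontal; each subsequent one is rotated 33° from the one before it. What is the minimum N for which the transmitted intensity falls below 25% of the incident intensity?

N = 3

First polarizer halves the unpolarized light: factor 1/2.
Each further stage multiplies by cos²(33°) = 0.7034.
After N polarizers: T = 0.5·0.7034^(N−1). Require T < 0.25 ⇒ N−1 > ln(0.25/0.5)/ln(0.7034) = 1.97, so N−1 ≥ 2 and N = 3.
Check: N=3 gives T = 0.2474 < 0.25; N=2 gives T = 0.3517.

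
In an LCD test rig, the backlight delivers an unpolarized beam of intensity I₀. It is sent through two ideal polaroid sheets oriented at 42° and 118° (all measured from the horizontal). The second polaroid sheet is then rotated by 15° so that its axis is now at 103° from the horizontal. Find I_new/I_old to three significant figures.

I_new/I_old ≈ 4.02

Before rotation:
Unpolarized light through the first polarizer → I₁ = ½ I₀, now polarized at 42°.
I₂ = I₁ cos²(118° − 42°) = 0.5 I₀ · cos²(76°) = 0.02926 I₀.
After rotation:
Unpolarized light through the first polarizer → I₁ = ½ I₀, now polarized at 42°.
I₂ = I₁ cos²(103° − 42°) = 0.5 I₀ · cos²(61°) = 0.1175 I₀.
Ratio = 0.1175 / 0.02926 = 4.016.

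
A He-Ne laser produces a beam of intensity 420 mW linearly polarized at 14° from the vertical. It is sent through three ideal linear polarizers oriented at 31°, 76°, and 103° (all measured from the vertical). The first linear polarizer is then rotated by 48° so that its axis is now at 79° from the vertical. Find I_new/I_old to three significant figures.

I_new/I_old ≈ 0.390

Before rotation:
I₁ = I₀ cos²(31° − 14°) = I₀ cos²(17°) = 0.9145 I₀.
I₂ = I₁ cos²(76° − 31°) = 0.9145 I₀ · cos²(45°) = 0.4573 I₀.
I₃ = I₂ cos²(103° − 76°) = 0.4573 I₀ · cos²(27°) = 0.363 I₀.
After rotation:
I₁ = I₀ cos²(79° − 14°) = I₀ cos²(65°) = 0.1786 I₀.
I₂ = I₁ cos²(76° − 79°) = 0.1786 I₀ · cos²(3°) = 0.1781 I₀.
I₃ = I₂ cos²(103° − 76°) = 0.1781 I₀ · cos²(27°) = 0.1414 I₀.
Ratio = 0.1414 / 0.363 = 0.3895.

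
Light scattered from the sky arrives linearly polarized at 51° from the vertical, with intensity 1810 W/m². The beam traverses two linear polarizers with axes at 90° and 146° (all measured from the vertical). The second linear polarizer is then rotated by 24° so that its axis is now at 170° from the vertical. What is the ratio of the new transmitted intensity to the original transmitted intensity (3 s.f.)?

I_new/I_old ≈ 0.0964

Before rotation:
I₁ = I₀ cos²(90° − 51°) = I₀ cos²(39°) = 0.604 I₀.
I₂ = I₁ cos²(146° − 90°) = 0.604 I₀ · cos²(56°) = 0.1889 I₀.
After rotation:
I₁ = I₀ cos²(90° − 51°) = I₀ cos²(39°) = 0.604 I₀.
I₂ = I₁ cos²(170° − 90°) = 0.604 I₀ · cos²(80°) = 0.01821 I₀.
Ratio = 0.01821 / 0.1889 = 0.09643.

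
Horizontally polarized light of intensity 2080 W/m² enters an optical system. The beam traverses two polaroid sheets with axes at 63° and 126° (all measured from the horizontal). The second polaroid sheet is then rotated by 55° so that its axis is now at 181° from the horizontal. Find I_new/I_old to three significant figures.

I_new/I_old ≈ 1.07

Before rotation:
By Malus's law, I₁ = I₀ cos²(63° − 0°) = I₀ cos²(63°) = 0.2061 I₀.
I₂ = I₁ cos²(126° − 63°) = 0.2061 I₀ · cos²(63°) = 0.04248 I₀.
After rotation:
I₁ = I₀ cos²(63° − 0°) = I₀ cos²(63°) = 0.2061 I₀.
Angle between axes 1 and 2: 62°. I₂ = 0.2061 I₀ · cos²(62°) = 0.04543 I₀.
Ratio = 0.04543 / 0.04248 = 1.069.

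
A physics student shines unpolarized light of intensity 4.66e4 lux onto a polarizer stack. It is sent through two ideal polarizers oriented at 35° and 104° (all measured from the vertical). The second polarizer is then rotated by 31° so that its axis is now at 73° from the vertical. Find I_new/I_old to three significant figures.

I_new/I_old ≈ 4.84

Before rotation:
Unpolarized light through the first polarizer → I₁ = ½ I₀, now polarized at 35°.
I₂ = I₁ cos²(104° − 35°) = 0.5 I₀ · cos²(69°) = 0.06421 I₀.
After rotation:
Unpolarized light through the first polarizer → I₁ = ½ I₀, now polarized at 35°.
I₂ = I₁ cos²(73° − 35°) = 0.5 I₀ · cos²(38°) = 0.3105 I₀.
Ratio = 0.3105 / 0.06421 = 4.835.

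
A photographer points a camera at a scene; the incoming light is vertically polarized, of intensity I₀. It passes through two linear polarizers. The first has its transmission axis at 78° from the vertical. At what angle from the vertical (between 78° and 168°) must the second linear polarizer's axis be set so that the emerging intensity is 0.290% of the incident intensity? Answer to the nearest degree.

θ ≈ 153°

I₁ = I₀ cos²(78° − 0°) = I₀ cos²(78°) = 0.04323 I₀.
Need I₂/I₀ = 0.0029, so cos²(θ − 78°) = 0.0029 / 0.04323 = 0.06709.
θ − 78° = arccos(√0.06709) = 75.0°, giving θ ≈ 78 + 75.0 = 153.0°.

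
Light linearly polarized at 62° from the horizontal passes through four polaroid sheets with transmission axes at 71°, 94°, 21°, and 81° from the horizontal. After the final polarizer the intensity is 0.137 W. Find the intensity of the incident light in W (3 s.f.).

I₀ ≈ 7.76 W

By Malus's law, I₁ = I₀ cos²(71° − 62°) = I₀ cos²(9°) = 0.9755 I₀.
I₂ = I₁ cos²(94° − 71°) = 0.9755 I₀ · cos²(23°) = 0.8266 I₀.
I₃ = I₂ cos²(21° − 94°) = 0.8266 I₀ · cos²(73°) = 0.07066 I₀.
I₄ = I₃ cos²(81° − 21°) = 0.07066 I₀ · cos²(60°) = 0.01766 I₀.
So 0.137 W = 0.01766 I₀, giving I₀ = 0.137/0.01766 = 7.756 W.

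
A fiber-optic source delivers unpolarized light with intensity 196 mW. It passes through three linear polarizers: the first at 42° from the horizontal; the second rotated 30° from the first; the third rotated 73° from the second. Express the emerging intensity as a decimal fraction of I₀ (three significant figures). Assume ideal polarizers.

I/I₀ ≈ 0.0321

Unpolarized light through the first polarizer → I₁ = 196 mW/2 = 98 mW, polarized at 42°.
I₂ = I₁ · cos²(30°) = 98 · 0.75 = 73.5 mW.
I₃ = I₂ · cos²(73°) = 73.5 · 0.08548 = 6.283 mW.
Transmitted fraction = 0.03206.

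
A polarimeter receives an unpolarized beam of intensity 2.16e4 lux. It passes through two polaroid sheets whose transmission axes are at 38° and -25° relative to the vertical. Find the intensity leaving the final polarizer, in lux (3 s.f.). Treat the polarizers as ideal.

Unpolarized light through the first polarizer → I₁ = 2.16e4 lux/2 = 1.08e+04 lux, polarized at 38°.
I₂ = I₁ · cos²(63°) = 1.08e+04 · 0.2061 = 2226 lux.

I ≈ 2230 lux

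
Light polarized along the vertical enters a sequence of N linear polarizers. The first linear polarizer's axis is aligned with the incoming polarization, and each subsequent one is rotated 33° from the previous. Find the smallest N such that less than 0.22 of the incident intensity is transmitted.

N = 6

First polarizer is aligned with the polarization: full transmission.
Each further stage multiplies by cos²(33°) = 0.7034.
After N polarizers: T = 0.7034^(N−1). Require T < 0.22 ⇒ N−1 > ln(0.22)/ln(0.7034) = 4.30, so N−1 ≥ 5 and N = 6.
Check: N=6 gives T = 0.1722 < 0.22; N=5 gives T = 0.2448.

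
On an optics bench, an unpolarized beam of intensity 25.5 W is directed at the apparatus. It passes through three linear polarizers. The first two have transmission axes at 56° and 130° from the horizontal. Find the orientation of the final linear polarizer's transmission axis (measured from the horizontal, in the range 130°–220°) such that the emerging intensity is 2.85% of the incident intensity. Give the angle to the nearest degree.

Unpolarized light through the first polarizer → I₁ = ½ I₀, now polarized at 56°.
I₂ = I₁ cos²(130° − 56°) = 0.5 I₀ · cos²(74°) = 0.03799 I₀.
Need I₃/I₀ = 0.0285, so cos²(θ − 130°) = 0.0285 / 0.03799 = 0.7502.
θ − 130° = arccos(√0.7502) = 30.0°, giving θ ≈ 130 + 30.0 = 160.0°.

θ ≈ 160°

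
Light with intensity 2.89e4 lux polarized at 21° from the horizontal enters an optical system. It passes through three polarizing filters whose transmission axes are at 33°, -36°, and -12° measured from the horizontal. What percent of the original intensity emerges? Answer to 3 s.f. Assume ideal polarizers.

I₁ = 2.89e4 lux · cos²(12°) = 2.765e+04 lux.
I₂ = I₁ · cos²(69°) = 2.765e+04 · 0.1284 = 3551 lux.
I₃ = I₂ · cos²(24°) = 3551 · 0.8346 = 2964 lux.
That is 10.25% of the incident intensity.

≈ 10.3%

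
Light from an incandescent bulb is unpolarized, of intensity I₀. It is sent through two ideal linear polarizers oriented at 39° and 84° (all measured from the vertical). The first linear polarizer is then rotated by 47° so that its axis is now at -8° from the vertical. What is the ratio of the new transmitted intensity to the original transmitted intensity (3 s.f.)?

I_new/I_old ≈ 0.00244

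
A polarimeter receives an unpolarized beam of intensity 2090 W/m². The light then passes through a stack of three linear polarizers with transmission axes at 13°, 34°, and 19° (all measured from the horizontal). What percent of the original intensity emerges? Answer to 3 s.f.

Unpolarized light through the first polarizer → I₁ = 2090 W/m²/2 = 1045 W/m², polarized at 13°.
I₂ = I₁ · cos²(21°) = 1045 · 0.8716 = 910.8 W/m².
I₃ = I₂ · cos²(15°) = 910.8 · 0.933 = 849.8 W/m².
That is 40.66% of the incident intensity.

≈ 40.7%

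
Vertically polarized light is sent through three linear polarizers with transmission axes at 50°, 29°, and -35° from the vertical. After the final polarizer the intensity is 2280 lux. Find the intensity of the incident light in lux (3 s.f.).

I₁ = I₀ cos²(50° − 0°) = I₀ cos²(50°) = 0.4132 I₀.
I₂ = I₁ cos²(29° − 50°) = 0.4132 I₀ · cos²(21°) = 0.3601 I₀.
I₃ = I₂ cos²(-35° − 29°) = 0.3601 I₀ · cos²(64°) = 0.0692 I₀.
So 2280 lux = 0.0692 I₀, giving I₀ = 2280/0.0692 = 3.295e+04 lux.

I₀ ≈ 3.29e4 lux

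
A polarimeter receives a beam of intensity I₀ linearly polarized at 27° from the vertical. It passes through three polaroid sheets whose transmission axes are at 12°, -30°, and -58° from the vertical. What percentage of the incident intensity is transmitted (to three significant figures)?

≈ 40.2%

I₁ = I₀ cos²(12° − 27°) = I₀ cos²(15°) = 0.933 I₀.
I₂ = I₁ cos²(-30° − 12°) = 0.933 I₀ · cos²(42°) = 0.5153 I₀.
I₃ = I₂ cos²(-58° + 30°) = 0.5153 I₀ · cos²(28°) = 0.4017 I₀.
That is 40.17% of the incident intensity.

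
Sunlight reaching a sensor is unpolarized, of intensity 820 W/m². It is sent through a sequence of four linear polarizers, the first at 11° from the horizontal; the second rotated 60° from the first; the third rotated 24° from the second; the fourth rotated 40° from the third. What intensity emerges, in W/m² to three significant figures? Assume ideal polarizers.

I ≈ 50.2 W/m²

Unpolarized light through the first polarizer → I₁ = 820 W/m²/2 = 410 W/m², polarized at 11°.
I₂ = I₁ · cos²(60°) = 410 · 0.25 = 102.5 W/m².
I₃ = I₂ · cos²(24°) = 102.5 · 0.8346 = 85.54 W/m².
I₄ = I₃ · cos²(40°) = 85.54 · 0.5868 = 50.2 W/m².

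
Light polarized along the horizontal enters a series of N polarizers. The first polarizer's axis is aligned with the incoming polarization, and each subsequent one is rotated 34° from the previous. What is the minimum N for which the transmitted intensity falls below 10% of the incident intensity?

N = 8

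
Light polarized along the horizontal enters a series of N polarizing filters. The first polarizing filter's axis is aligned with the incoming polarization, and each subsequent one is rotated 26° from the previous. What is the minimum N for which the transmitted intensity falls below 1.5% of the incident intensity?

N = 21

First polarizer is aligned with the polarization: full transmission.
Each further stage multiplies by cos²(26°) = 0.8078.
After N polarizers: T = 0.8078^(N−1). Require T < 0.015 ⇒ N−1 > ln(0.015)/ln(0.8078) = 19.68, so N−1 ≥ 20 and N = 21.
Check: N=21 gives T = 0.01401 < 0.015; N=20 gives T = 0.01734.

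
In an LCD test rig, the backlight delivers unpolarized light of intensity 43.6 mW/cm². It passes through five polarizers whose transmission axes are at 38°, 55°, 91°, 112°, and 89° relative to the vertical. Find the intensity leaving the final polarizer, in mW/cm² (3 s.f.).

I ≈ 9.64 mW/cm²

Unpolarized light through the first polarizer → I₁ = 43.6 mW/cm²/2 = 21.8 mW/cm², polarized at 38°.
I₂ = I₁ · cos²(17°) = 21.8 · 0.9145 = 19.94 mW/cm².
I₃ = I₂ · cos²(36°) = 19.94 · 0.6545 = 13.05 mW/cm².
I₄ = I₃ · cos²(21°) = 13.05 · 0.8716 = 11.37 mW/cm².
I₅ = I₄ · cos²(23°) = 11.37 · 0.8473 = 9.637 mW/cm².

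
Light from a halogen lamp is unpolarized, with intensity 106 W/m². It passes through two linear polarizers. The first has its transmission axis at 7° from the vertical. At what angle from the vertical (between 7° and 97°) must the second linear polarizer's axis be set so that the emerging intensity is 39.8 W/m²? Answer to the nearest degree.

θ ≈ 37°

Unpolarized light through the first polarizer → I₁ = ½ I₀, now polarized at 7°.
Target fraction: 39.8 / 106 W/m² = 0.3755 of I₀.
Need I₂/I₀ = 0.3755, so cos²(θ − 7°) = 0.3755 / 0.5 = 0.7509.
θ − 7° = arccos(√0.7509) = 29.9°, giving θ ≈ 7 + 29.9 = 36.9°.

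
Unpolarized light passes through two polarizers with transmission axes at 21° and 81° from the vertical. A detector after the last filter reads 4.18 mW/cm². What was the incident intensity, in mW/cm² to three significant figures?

I₀ ≈ 33.4 mW/cm²

Unpolarized light through the first polarizer → I₁ = ½ I₀, now polarized at 21°.
I₂ = I₁ cos²(81° − 21°) = 0.5 I₀ · cos²(60°) = 0.125 I₀.
So 4.18 mW/cm² = 0.125 I₀, giving I₀ = 4.18/0.125 = 33.44 mW/cm².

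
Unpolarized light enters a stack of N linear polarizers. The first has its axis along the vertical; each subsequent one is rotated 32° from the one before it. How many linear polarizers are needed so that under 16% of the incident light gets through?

N = 5

First polarizer halves the unpolarized light: factor 1/2.
Each further stage multiplies by cos²(32°) = 0.7192.
After N polarizers: T = 0.5·0.7192^(N−1). Require T < 0.16 ⇒ N−1 > ln(0.16/0.5)/ln(0.7192) = 3.46, so N−1 ≥ 4 and N = 5.
Check: N=5 gives T = 0.1338 < 0.16; N=4 gives T = 0.186.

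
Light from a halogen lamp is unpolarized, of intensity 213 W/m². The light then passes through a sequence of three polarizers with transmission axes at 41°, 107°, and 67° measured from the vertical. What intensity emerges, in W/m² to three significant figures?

Unpolarized light through the first polarizer → I₁ = 213 W/m²/2 = 106.5 W/m², polarized at 41°.
I₂ = I₁ · cos²(66°) = 106.5 · 0.1654 = 17.62 W/m².
I₃ = I₂ · cos²(40°) = 17.62 · 0.5868 = 10.34 W/m².

I ≈ 10.3 W/m²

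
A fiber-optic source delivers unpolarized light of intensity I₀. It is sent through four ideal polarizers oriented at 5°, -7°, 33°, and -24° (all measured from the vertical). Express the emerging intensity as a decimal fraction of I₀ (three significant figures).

≈ 0.0833 I₀

Unpolarized light through the first polarizer → I₁ = ½ I₀, now polarized at 5°.
I₂ = I₁ cos²(-7° − 5°) = 0.5 I₀ · cos²(12°) = 0.4784 I₀.
I₃ = I₂ cos²(33° + 7°) = 0.4784 I₀ · cos²(40°) = 0.2807 I₀.
I₄ = I₃ cos²(-24° − 33°) = 0.2807 I₀ · cos²(57°) = 0.08327 I₀.
Transmitted fraction = 0.08327.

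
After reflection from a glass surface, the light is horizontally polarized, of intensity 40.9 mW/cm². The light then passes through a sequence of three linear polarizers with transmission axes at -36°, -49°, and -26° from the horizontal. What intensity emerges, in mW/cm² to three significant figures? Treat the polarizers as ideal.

By Malus's law, I₁ = 40.9 mW/cm² · cos²(36°) = 26.77 mW/cm².
I₂ = I₁ · cos²(13°) = 26.77 · 0.9494 = 25.41 mW/cm².
I₃ = I₂ · cos²(23°) = 25.41 · 0.8473 = 21.53 mW/cm².

I ≈ 21.5 mW/cm²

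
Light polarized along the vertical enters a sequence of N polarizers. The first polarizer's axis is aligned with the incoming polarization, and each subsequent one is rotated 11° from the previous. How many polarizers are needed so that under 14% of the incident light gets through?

N = 55

First polarizer is aligned with the polarization: full transmission.
Each further stage multiplies by cos²(11°) = 0.9636.
After N polarizers: T = 0.9636^(N−1). Require T < 0.14 ⇒ N−1 > ln(0.14)/ln(0.9636) = 53.01, so N−1 ≥ 54 and N = 55.
Check: N=55 gives T = 0.135 < 0.14; N=54 gives T = 0.1401.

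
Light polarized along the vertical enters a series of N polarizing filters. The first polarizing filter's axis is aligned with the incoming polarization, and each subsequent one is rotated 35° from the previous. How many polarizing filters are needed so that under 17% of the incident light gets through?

N = 6

First polarizer is aligned with the polarization: full transmission.
Each further stage multiplies by cos²(35°) = 0.671.
After N polarizers: T = 0.671^(N−1). Require T < 0.17 ⇒ N−1 > ln(0.17)/ln(0.671) = 4.44, so N−1 ≥ 5 and N = 6.
Check: N=6 gives T = 0.136 < 0.17; N=5 gives T = 0.2027.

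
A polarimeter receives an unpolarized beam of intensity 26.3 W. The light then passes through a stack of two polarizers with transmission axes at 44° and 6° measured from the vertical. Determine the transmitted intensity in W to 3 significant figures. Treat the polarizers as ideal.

I ≈ 8.17 W

Unpolarized light through the first polarizer → I₁ = 26.3 W/2 = 13.15 W, polarized at 44°.
I₂ = I₁ · cos²(38°) = 13.15 · 0.621 = 8.166 W.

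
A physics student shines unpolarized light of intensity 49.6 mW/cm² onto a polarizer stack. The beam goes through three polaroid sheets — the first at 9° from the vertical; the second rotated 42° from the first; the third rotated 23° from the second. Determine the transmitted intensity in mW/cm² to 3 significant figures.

I ≈ 11.6 mW/cm²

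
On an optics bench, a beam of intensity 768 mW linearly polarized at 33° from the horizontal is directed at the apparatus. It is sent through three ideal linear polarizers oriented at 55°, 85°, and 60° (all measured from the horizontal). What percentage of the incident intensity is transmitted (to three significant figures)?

≈ 53.0%

I₁ = 768 mW · cos²(22°) = 660.2 mW.
I₂ = I₁ · cos²(30°) = 660.2 · 0.75 = 495.2 mW.
I₃ = I₂ · cos²(25°) = 495.2 · 0.8214 = 406.7 mW.
That is 52.96% of the incident intensity.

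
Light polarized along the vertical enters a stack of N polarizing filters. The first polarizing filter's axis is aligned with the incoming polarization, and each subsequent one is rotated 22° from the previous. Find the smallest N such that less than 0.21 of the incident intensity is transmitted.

N = 12

First polarizer is aligned with the polarization: full transmission.
Each further stage multiplies by cos²(22°) = 0.8597.
After N polarizers: T = 0.8597^(N−1). Require T < 0.21 ⇒ N−1 > ln(0.21)/ln(0.8597) = 10.32, so N−1 ≥ 11 and N = 12.
Check: N=12 gives T = 0.1895 < 0.21; N=11 gives T = 0.2205.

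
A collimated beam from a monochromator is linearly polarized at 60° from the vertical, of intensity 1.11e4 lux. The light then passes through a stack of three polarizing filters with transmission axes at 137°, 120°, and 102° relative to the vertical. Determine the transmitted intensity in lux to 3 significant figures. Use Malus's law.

I ≈ 465 lux

By Malus's law, I₁ = 1.11e4 lux · cos²(77°) = 561.7 lux.
I₂ = I₁ · cos²(17°) = 561.7 · 0.9145 = 513.7 lux.
I₃ = I₂ · cos²(18°) = 513.7 · 0.9045 = 464.6 lux.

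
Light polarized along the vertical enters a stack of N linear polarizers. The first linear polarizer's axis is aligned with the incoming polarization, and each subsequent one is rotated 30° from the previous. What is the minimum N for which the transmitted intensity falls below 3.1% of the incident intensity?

First polarizer is aligned with the polarization: full transmission.
Each further stage multiplies by cos²(30°) = 0.75.
After N polarizers: T = 0.75^(N−1). Require T < 0.031 ⇒ N−1 > ln(0.031)/ln(0.75) = 12.08, so N−1 ≥ 13 and N = 14.
Check: N=14 gives T = 0.02376 < 0.031; N=13 gives T = 0.03168.

N = 14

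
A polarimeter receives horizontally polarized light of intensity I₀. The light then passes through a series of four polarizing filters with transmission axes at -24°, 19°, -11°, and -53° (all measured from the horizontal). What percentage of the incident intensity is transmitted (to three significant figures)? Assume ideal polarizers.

By Malus's law, I₁ = I₀ cos²(-24° − 0°) = I₀ cos²(24°) = 0.8346 I₀.
I₂ = I₁ cos²(19° + 24°) = 0.8346 I₀ · cos²(43°) = 0.4464 I₀.
I₃ = I₂ cos²(-11° − 19°) = 0.4464 I₀ · cos²(30°) = 0.3348 I₀.
I₄ = I₃ cos²(-53° + 11°) = 0.3348 I₀ · cos²(42°) = 0.1849 I₀.
That is 18.49% of the incident intensity.

≈ 18.5%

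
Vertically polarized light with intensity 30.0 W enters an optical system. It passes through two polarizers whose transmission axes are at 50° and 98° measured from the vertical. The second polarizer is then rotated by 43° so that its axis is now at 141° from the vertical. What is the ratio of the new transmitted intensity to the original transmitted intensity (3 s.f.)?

I_new/I_old ≈ 0.000680

Before rotation:
I₁ = I₀ cos²(50° − 0°) = I₀ cos²(50°) = 0.4132 I₀.
I₂ = I₁ cos²(98° − 50°) = 0.4132 I₀ · cos²(48°) = 0.185 I₀.
After rotation:
I₁ = I₀ cos²(50° − 0°) = I₀ cos²(50°) = 0.4132 I₀.
Angle between axes 1 and 2: 89°. I₂ = 0.4132 I₀ · cos²(89°) = 0.0001258 I₀.
Ratio = 0.0001258 / 0.185 = 0.0006803.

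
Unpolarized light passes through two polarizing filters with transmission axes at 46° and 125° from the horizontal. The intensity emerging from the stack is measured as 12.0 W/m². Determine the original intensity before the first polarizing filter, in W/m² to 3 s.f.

I₀ ≈ 659 W/m²

Unpolarized light through the first polarizer → I₁ = ½ I₀, now polarized at 46°.
I₂ = I₁ cos²(125° − 46°) = 0.5 I₀ · cos²(79°) = 0.0182 I₀.
So 12.0 W/m² = 0.0182 I₀, giving I₀ = 12.0/0.0182 = 659.2 W/m².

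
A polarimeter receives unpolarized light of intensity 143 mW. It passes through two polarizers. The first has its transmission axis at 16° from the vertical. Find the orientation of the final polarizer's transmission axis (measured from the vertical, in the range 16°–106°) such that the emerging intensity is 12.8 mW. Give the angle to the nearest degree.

θ ≈ 81°

Unpolarized light through the first polarizer → I₁ = ½ I₀, now polarized at 16°.
Target fraction: 12.8 / 143 mW = 0.08951 of I₀.
Need I₂/I₀ = 0.08951, so cos²(θ − 16°) = 0.08951 / 0.5 = 0.179.
θ − 16° = arccos(√0.179) = 65.0°, giving θ ≈ 16 + 65.0 = 81.0°.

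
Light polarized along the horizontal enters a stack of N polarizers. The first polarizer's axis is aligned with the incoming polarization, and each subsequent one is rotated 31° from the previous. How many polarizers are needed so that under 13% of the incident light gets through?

N = 8

First polarizer is aligned with the polarization: full transmission.
Each further stage multiplies by cos²(31°) = 0.7347.
After N polarizers: T = 0.7347^(N−1). Require T < 0.13 ⇒ N−1 > ln(0.13)/ln(0.7347) = 6.62, so N−1 ≥ 7 and N = 8.
Check: N=8 gives T = 0.1156 < 0.13; N=7 gives T = 0.1573.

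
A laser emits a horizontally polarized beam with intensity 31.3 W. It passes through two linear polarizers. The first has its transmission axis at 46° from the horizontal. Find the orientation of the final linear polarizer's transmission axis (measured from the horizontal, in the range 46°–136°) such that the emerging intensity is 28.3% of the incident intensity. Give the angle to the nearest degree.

θ ≈ 86°

By Malus's law, I₁ = I₀ cos²(46° − 0°) = I₀ cos²(46°) = 0.4826 I₀.
Need I₂/I₀ = 0.283, so cos²(θ − 46°) = 0.283 / 0.4826 = 0.5865.
θ − 46° = arccos(√0.5865) = 40.0°, giving θ ≈ 46 + 40.0 = 86.0°.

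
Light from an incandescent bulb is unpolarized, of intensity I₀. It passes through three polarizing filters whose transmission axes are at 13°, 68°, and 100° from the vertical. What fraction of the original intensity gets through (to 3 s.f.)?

Unpolarized light through the first polarizer → I₁ = ½ I₀, now polarized at 13°.
I₂ = I₁ cos²(68° − 13°) = 0.5 I₀ · cos²(55°) = 0.1645 I₀.
I₃ = I₂ cos²(100° − 68°) = 0.1645 I₀ · cos²(32°) = 0.1183 I₀.
Transmitted fraction = 0.1183.

≈ 0.118 I₀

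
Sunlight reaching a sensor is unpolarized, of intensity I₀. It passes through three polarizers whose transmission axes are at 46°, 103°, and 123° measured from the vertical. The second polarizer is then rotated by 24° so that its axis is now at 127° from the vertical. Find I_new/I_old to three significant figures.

I_new/I_old ≈ 0.0930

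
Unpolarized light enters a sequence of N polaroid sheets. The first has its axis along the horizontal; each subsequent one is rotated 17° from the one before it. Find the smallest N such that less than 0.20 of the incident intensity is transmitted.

N = 12

First polarizer halves the unpolarized light: factor 1/2.
Each further stage multiplies by cos²(17°) = 0.9145.
After N polarizers: T = 0.5·0.9145^(N−1). Require T < 0.20 ⇒ N−1 > ln(0.20/0.5)/ln(0.9145) = 10.25, so N−1 ≥ 11 and N = 12.
Check: N=12 gives T = 0.1871 < 0.20; N=11 gives T = 0.2046.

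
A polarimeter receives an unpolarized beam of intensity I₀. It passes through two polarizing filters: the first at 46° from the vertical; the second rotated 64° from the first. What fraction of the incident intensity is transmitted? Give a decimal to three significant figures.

Unpolarized light through the first polarizer → I₁ = ½ I₀, now polarized at 46°.
I₂ = I₁ cos²(64°) = 0.5 · 0.1922 I₀ = 0.09608 I₀.
Transmitted fraction = 0.09608.

≈ 0.0961 I₀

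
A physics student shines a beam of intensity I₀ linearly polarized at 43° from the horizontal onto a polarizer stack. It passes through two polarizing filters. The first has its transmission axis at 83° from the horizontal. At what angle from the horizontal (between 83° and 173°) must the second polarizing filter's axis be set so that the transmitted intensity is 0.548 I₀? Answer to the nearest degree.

By Malus's law, I₁ = I₀ cos²(83° − 43°) = I₀ cos²(40°) = 0.5868 I₀.
Need I₂/I₀ = 0.548, so cos²(θ − 83°) = 0.548 / 0.5868 = 0.9338.
θ − 83° = arccos(√0.9338) = 14.9°, giving θ ≈ 83 + 14.9 = 97.9°.

θ ≈ 98°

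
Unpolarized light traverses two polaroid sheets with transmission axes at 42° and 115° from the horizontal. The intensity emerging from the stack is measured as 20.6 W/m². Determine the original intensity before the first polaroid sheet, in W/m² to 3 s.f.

Unpolarized light through the first polarizer → I₁ = ½ I₀, now polarized at 42°.
I₂ = I₁ cos²(115° − 42°) = 0.5 I₀ · cos²(73°) = 0.04274 I₀.
So 20.6 W/m² = 0.04274 I₀, giving I₀ = 20.6/0.04274 = 482 W/m².

I₀ ≈ 482 W/m²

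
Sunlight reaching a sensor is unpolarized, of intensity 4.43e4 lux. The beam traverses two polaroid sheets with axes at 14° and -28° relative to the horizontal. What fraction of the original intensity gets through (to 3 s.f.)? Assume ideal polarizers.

I/I₀ ≈ 0.276

Unpolarized light through the first polarizer → I₁ = 4.43e4 lux/2 = 2.215e+04 lux, polarized at 14°.
I₂ = I₁ · cos²(42°) = 2.215e+04 · 0.5523 = 1.223e+04 lux.
Transmitted fraction = 0.2761.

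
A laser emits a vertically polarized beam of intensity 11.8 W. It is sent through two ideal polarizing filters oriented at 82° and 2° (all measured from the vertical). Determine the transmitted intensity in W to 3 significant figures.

I ≈ 0.00689 W

I₁ = 11.8 W · cos²(82°) = 0.2286 W.
I₂ = I₁ · cos²(80°) = 0.2286 · 0.03015 = 0.006892 W.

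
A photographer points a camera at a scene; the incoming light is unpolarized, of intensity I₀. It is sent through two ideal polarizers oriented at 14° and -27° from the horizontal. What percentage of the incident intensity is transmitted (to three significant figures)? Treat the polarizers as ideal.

≈ 28.5%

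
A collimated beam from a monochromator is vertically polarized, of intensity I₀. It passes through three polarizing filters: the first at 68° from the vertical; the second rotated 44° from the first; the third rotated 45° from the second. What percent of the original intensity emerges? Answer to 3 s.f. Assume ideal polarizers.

By Malus's law, I₁ = I₀ cos²(68° − 0°) = I₀ cos²(68°) = 0.1403 I₀.
I₂ = I₁ cos²(44°) = 0.1403 · 0.5174 I₀ = 0.07261 I₀.
I₃ = I₂ cos²(45°) = 0.07261 · 0.5 I₀ = 0.03631 I₀.
That is 3.631% of the incident intensity.

≈ 3.63%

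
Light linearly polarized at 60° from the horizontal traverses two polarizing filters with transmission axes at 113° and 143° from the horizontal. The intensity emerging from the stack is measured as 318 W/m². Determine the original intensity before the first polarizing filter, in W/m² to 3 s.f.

I₁ = I₀ cos²(113° − 60°) = I₀ cos²(53°) = 0.3622 I₀.
I₂ = I₁ cos²(143° − 113°) = 0.3622 I₀ · cos²(30°) = 0.2716 I₀.
So 318 W/m² = 0.2716 I₀, giving I₀ = 318/0.2716 = 1171 W/m².

I₀ ≈ 1170 W/m²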